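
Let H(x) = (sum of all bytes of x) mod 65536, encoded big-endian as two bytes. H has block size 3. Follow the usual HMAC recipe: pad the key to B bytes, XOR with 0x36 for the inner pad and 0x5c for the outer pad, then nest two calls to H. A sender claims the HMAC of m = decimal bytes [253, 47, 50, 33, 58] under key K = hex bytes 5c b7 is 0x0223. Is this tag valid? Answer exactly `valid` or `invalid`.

Key hex bytes 5c b7 is 2 bytes ≤ B = 3; zero-pad to 3 bytes: K' = 5c b7 00.
K' ⊕ ipad = 6a 81 36; K' ⊕ opad = 00 eb 5c.
Inner hash: sum = 106+129+54+253+47+50+33+58 = 730 → 02 da.
Outer hash (recomputed tag): sum = 0+235+92+2+218 = 547 → 02 23.
Recomputed tag = 0223; claimed = 0223 → match.

valid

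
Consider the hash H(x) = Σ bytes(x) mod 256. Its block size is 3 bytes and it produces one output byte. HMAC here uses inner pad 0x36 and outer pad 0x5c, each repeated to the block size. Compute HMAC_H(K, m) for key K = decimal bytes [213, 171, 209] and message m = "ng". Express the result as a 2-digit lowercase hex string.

Key decimal bytes [213, 171, 209] = d5 ab d1 is exactly B = 3 bytes: K' = d5 ab d1.
K' ⊕ ipad = e3 9d e7.  K' ⊕ opad = 89 f7 8d.
Inner input = (K'⊕ipad) ∥ m = e3 9d e7 ∥ 6e 67.
Inner hash: sum = 227+157+231+110+103 = 828; mod 256 = 60 → 3c.
Outer input = (K'⊕opad) ∥ inner = 89 f7 8d ∥ 3c.
Outer hash (tag): sum = 137+247+141+60 = 585; mod 256 = 73 → 49.

49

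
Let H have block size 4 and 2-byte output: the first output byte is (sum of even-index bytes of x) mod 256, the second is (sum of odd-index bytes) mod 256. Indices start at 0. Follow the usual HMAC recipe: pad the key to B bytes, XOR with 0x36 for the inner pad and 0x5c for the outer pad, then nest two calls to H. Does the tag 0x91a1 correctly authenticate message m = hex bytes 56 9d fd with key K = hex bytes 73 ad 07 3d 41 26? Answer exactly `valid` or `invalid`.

Key hex bytes 73 ad 07 3d 41 26 is 6 bytes > B = 4, so hash it first: H(key) = bb 10, then zero-pad to 4 bytes: K' = bb 10 00 00.
K' ⊕ ipad = 8d 26 36 36; K' ⊕ opad = e7 4c 5c 5c.
Inner hash: even-index sum = 534 mod 256 = 22; odd-index sum = 249 mod 256 = 249 → 16 f9.
Outer hash (recomputed tag): even-index sum = 345 mod 256 = 89; odd-index sum = 417 mod 256 = 161 → 59 a1.
Recomputed tag = 59a1; claimed = 91a1 → mismatch.

invalid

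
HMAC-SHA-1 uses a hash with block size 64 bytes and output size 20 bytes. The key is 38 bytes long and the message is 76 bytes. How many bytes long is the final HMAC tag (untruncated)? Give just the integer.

The tag is one SHA-1 digest: 20 bytes.

20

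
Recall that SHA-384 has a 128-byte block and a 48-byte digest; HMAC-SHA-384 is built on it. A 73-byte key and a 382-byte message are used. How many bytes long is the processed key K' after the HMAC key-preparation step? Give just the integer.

Key is 73 ≤ 128 bytes, zero-padded: |K'| = 128.

128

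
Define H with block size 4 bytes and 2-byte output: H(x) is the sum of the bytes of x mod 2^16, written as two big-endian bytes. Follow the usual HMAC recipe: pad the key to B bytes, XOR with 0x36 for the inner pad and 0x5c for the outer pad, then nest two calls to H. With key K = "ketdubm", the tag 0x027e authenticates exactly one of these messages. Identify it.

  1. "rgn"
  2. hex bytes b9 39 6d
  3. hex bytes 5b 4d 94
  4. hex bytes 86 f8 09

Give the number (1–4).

3

Key "ketdubm" = 6b 65 74 64 75 62 6d is 7 bytes > B = 4, so hash it first: H(key) = 02 ec, then zero-pad to 4 bytes: K' = 02 ec 00 00.
K' ⊕ ipad = 34 da 36 36; K' ⊕ opad = 5e b0 5c 5c.
m1: inner = H(34 da 36 36 72 67 6e) = 02 c1; tag = H(5e b0 5c 5c 02 c1) = 0289
m2: inner = H(34 da 36 36 b9 39 6d) = 02 d9; tag = H(5e b0 5c 5c 02 d9) = 02a1
m3: inner = H(34 da 36 36 5b 4d 94) = 02 b6; tag = H(5e b0 5c 5c 02 b6) = 027e ← matches
m4: inner = H(34 da 36 36 86 f8 09) = 03 01; tag = H(5e b0 5c 5c 03 01) = 01ca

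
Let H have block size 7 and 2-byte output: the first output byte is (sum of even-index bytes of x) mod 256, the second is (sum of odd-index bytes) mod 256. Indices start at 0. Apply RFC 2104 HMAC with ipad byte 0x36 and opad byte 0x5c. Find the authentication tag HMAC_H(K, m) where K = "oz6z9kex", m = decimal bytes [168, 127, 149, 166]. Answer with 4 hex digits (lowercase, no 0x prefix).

bd7f

Key "oz6z9kex" = 6f 7a 36 7a 39 6b 65 78 is 8 bytes > B = 7, so hash it first: H(key) = 43 d7, then zero-pad to 7 bytes: K' = 43 d7 00 00 00 00 00.
K' ⊕ ipad = 75 e1 36 36 36 36 36.  K' ⊕ opad = 1f 8b 5c 5c 5c 5c 5c.
Inner input = (K'⊕ipad) ∥ m = 75 e1 36 36 36 36 36 ∥ a8 7f 95 a6.
Inner hash: even-index sum = 572 mod 256 = 60; odd-index sum = 650 mod 256 = 138 → 3c 8a.
Outer input = (K'⊕opad) ∥ inner = 1f 8b 5c 5c 5c 5c 5c ∥ 3c 8a.
Outer hash (tag): even-index sum = 445 mod 256 = 189; odd-index sum = 383 mod 256 = 127 → bd 7f.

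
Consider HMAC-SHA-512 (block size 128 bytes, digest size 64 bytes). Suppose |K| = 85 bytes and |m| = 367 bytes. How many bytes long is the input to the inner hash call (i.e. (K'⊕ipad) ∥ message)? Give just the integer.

Key is 85 ≤ 128 bytes, zero-padded: |K'| = 128.
Inner input = (K'⊕ipad) ∥ m → 128 + 367 = 495 bytes.

495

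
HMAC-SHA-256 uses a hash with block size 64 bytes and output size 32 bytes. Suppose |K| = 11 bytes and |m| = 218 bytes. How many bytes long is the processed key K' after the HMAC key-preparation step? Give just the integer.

64

Key is 11 ≤ 64 bytes, zero-padded: |K'| = 64.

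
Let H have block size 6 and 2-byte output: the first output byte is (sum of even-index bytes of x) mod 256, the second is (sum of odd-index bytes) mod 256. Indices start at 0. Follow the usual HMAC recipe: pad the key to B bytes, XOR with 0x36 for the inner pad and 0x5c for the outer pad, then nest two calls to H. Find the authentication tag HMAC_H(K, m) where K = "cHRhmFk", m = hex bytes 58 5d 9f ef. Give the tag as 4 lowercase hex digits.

Key "cHRhmFk" = 63 48 52 68 6d 46 6b is 7 bytes > B = 6, so hash it first: H(key) = 8d f6, then zero-pad to 6 bytes: K' = 8d f6 00 00 00 00.
K' ⊕ ipad = bb c0 36 36 36 36.  K' ⊕ opad = d1 aa 5c 5c 5c 5c.
Inner input = (K'⊕ipad) ∥ m = bb c0 36 36 36 36 ∥ 58 5d 9f ef.
Inner hash: even-index sum = 542 mod 256 = 30; odd-index sum = 632 mod 256 = 120 → 1e 78.
Outer input = (K'⊕opad) ∥ inner = d1 aa 5c 5c 5c 5c ∥ 1e 78.
Outer hash (tag): even-index sum = 423 mod 256 = 167; odd-index sum = 474 mod 256 = 218 → a7 da.

a7da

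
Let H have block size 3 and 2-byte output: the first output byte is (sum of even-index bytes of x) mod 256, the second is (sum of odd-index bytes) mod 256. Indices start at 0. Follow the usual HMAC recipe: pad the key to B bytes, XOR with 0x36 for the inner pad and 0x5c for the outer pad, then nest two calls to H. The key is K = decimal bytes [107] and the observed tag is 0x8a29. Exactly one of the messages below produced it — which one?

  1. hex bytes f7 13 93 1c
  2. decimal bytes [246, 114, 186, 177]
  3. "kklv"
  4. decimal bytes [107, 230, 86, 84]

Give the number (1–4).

Key decimal bytes [107] = 6b is 1 byte ≤ B = 3; zero-pad to 3 bytes: K' = 6b 00 00.
K' ⊕ ipad = 5d 36 36; K' ⊕ opad = 37 5c 5c.
m1: inner = H(5d 36 36 f7 13 93 1c) = c2 c0; tag = H(37 5c 5c c2 c0) = 531e
m2: inner = H(5d 36 36 f6 72 ba b1) = b6 e6; tag = H(37 5c 5c b6 e6) = 7912
m3: inner = H(5d 36 36 6b 6b 6c 76) = 74 0d; tag = H(37 5c 5c 74 0d) = a0d0
m4: inner = H(5d 36 36 6b e6 56 54) = cd f7; tag = H(37 5c 5c cd f7) = 8a29 ← matches

4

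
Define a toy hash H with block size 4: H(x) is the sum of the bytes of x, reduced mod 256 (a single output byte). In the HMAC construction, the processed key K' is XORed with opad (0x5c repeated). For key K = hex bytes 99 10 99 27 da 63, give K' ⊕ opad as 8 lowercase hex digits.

fa5c5c5c

Key hex bytes 99 10 99 27 da 63 is 6 bytes > B = 4, so hash it first: H(key) = a6, then zero-pad to 4 bytes: K' = a6 00 00 00.
XOR each byte with 0x5c: a6⊕5c=fa, 00⊕5c=5c, 00⊕5c=5c, 00⊕5c=5c.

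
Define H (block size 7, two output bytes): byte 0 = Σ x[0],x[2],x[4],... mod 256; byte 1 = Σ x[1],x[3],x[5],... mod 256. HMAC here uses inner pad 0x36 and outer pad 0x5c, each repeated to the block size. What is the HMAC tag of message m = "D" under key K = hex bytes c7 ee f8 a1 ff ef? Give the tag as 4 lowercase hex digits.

ca20

Key hex bytes c7 ee f8 a1 ff ef is 6 bytes ≤ B = 7; zero-pad to 7 bytes: K' = c7 ee f8 a1 ff ef 00.
K' ⊕ ipad = f1 d8 ce 97 c9 d9 36.  K' ⊕ opad = 9b b2 a4 fd a3 b3 5c.
Inner input = (K'⊕ipad) ∥ m = f1 d8 ce 97 c9 d9 36 ∥ 44.
Inner hash: even-index sum = 702 mod 256 = 190; odd-index sum = 652 mod 256 = 140 → be 8c.
Outer input = (K'⊕opad) ∥ inner = 9b b2 a4 fd a3 b3 5c ∥ be 8c.
Outer hash (tag): even-index sum = 714 mod 256 = 202; odd-index sum = 800 mod 256 = 32 → ca 20.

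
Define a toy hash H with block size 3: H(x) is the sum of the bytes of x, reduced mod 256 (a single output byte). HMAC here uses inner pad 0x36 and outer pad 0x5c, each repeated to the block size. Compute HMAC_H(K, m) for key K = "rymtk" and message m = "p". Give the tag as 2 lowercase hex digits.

00

Key "rymtk" = 72 79 6d 74 6b is 5 bytes > B = 3, so hash it first: H(key) = 37, then zero-pad to 3 bytes: K' = 37 00 00.
K' ⊕ ipad = 01 36 36.  K' ⊕ opad = 6b 5c 5c.
Inner input = (K'⊕ipad) ∥ m = 01 36 36 ∥ 70.
Inner hash: sum = 1+54+54+112 = 221 → dd.
Outer input = (K'⊕opad) ∥ inner = 6b 5c 5c ∥ dd.
Outer hash (tag): sum = 107+92+92+221 = 512; mod 256 = 0 → 00.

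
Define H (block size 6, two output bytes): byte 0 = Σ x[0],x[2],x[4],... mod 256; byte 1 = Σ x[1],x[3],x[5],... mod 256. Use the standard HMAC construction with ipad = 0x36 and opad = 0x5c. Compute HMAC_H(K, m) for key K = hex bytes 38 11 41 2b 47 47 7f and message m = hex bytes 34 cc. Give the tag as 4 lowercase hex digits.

Key hex bytes 38 11 41 2b 47 47 7f is 7 bytes > B = 6, so hash it first: H(key) = 3f 83, then zero-pad to 6 bytes: K' = 3f 83 00 00 00 00.
K' ⊕ ipad = 09 b5 36 36 36 36.  K' ⊕ opad = 63 df 5c 5c 5c 5c.
Inner input = (K'⊕ipad) ∥ m = 09 b5 36 36 36 36 ∥ 34 cc.
Inner hash: even-index sum = 169 mod 256 = 169; odd-index sum = 493 mod 256 = 237 → a9 ed.
Outer input = (K'⊕opad) ∥ inner = 63 df 5c 5c 5c 5c ∥ a9 ed.
Outer hash (tag): even-index sum = 452 mod 256 = 196; odd-index sum = 644 mod 256 = 132 → c4 84.

c484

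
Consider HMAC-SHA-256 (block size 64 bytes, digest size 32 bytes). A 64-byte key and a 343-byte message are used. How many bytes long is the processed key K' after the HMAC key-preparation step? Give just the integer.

64

Key is 64 ≤ 64 bytes, zero-padded: |K'| = 64.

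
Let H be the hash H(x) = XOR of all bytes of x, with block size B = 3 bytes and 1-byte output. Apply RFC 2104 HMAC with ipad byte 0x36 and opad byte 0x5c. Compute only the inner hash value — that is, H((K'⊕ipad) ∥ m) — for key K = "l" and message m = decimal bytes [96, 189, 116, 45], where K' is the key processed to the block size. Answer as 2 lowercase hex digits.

de

Key "l" = 6c is 1 byte ≤ B = 3; zero-pad to 3 bytes: K' = 6c 00 00.
K' ⊕ ipad = 5a 36 36.
Inner input = 5a 36 36 ∥ 60 bd 74 2d.
Inner hash: XOR 5a⊕36⊕36⊕60⊕bd⊕74⊕2d = de.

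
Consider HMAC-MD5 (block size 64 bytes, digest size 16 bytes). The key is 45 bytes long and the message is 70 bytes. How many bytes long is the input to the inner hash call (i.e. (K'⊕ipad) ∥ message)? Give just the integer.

134

Key is 45 ≤ 64 bytes, zero-padded: |K'| = 64.
Inner input = (K'⊕ipad) ∥ m → 64 + 70 = 134 bytes.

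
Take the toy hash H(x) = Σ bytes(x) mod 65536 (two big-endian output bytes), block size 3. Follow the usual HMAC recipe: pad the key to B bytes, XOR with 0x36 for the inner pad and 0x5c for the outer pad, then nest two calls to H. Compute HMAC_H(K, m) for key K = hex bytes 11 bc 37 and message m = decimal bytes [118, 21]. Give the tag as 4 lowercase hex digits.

01d6

Key hex bytes 11 bc 37 is exactly B = 3 bytes: K' = 11 bc 37.
K' ⊕ ipad = 27 8a 01.  K' ⊕ opad = 4d e0 6b.
Inner input = (K'⊕ipad) ∥ m = 27 8a 01 ∥ 76 15.
Inner hash: sum = 39+138+1+118+21 = 317 → 01 3d.
Outer input = (K'⊕opad) ∥ inner = 4d e0 6b ∥ 01 3d.
Outer hash (tag): sum = 77+224+107+1+61 = 470 → 01 d6.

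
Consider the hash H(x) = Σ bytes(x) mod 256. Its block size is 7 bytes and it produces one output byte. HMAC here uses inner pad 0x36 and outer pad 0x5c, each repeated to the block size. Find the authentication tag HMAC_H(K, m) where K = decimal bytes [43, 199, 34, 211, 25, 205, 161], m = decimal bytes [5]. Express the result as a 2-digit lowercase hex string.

Key decimal bytes [43, 199, 34, 211, 25, 205, 161] = 2b c7 22 d3 19 cd a1 is exactly B = 7 bytes: K' = 2b c7 22 d3 19 cd a1.
K' ⊕ ipad = 1d f1 14 e5 2f fb 97.  K' ⊕ opad = 77 9b 7e 8f 45 91 fd.
Inner input = (K'⊕ipad) ∥ m = 1d f1 14 e5 2f fb 97 ∥ 05.
Inner hash: sum = 29+241+20+229+47+251+151+5 = 973; mod 256 = 205 → cd.
Outer input = (K'⊕opad) ∥ inner = 77 9b 7e 8f 45 91 fd ∥ cd.
Outer hash (tag): sum = 119+155+126+143+69+145+253+205 = 1215; mod 256 = 191 → bf.

bf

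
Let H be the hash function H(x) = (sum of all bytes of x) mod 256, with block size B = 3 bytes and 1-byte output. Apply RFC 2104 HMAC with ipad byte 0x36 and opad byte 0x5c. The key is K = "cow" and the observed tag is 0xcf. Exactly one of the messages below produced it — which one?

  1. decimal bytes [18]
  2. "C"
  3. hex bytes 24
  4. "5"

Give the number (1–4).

Key "cow" = 63 6f 77 is exactly B = 3 bytes: K' = 63 6f 77.
K' ⊕ ipad = 55 59 41; K' ⊕ opad = 3f 33 2b.
m1: inner = H(55 59 41 12) = 01; tag = H(3f 33 2b 01) = 9e
m2: inner = H(55 59 41 43) = 32; tag = H(3f 33 2b 32) = cf ← matches
m3: inner = H(55 59 41 24) = 13; tag = H(3f 33 2b 13) = b0
m4: inner = H(55 59 41 35) = 24; tag = H(3f 33 2b 24) = c1

2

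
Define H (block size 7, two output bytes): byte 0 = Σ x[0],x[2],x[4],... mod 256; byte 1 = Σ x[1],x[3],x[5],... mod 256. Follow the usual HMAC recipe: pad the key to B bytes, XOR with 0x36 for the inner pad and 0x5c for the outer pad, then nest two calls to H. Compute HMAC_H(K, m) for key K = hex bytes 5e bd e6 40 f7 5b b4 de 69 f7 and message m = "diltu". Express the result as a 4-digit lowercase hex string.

e416

Key hex bytes 5e bd e6 40 f7 5b b4 de 69 f7 is 10 bytes > B = 7, so hash it first: H(key) = 58 2d, then zero-pad to 7 bytes: K' = 58 2d 00 00 00 00 00.
K' ⊕ ipad = 6e 1b 36 36 36 36 36.  K' ⊕ opad = 04 71 5c 5c 5c 5c 5c.
Inner input = (K'⊕ipad) ∥ m = 6e 1b 36 36 36 36 36 ∥ 64 69 6c 74 75.
Inner hash: even-index sum = 493 mod 256 = 237; odd-index sum = 460 mod 256 = 204 → ed cc.
Outer input = (K'⊕opad) ∥ inner = 04 71 5c 5c 5c 5c 5c ∥ ed cc.
Outer hash (tag): even-index sum = 484 mod 256 = 228; odd-index sum = 534 mod 256 = 22 → e4 16.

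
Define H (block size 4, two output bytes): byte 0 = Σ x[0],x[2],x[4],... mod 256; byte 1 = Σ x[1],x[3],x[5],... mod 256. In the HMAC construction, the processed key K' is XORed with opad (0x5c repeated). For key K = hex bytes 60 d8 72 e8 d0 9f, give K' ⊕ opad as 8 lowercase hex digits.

fe035c5c

Key hex bytes 60 d8 72 e8 d0 9f is 6 bytes > B = 4, so hash it first: H(key) = a2 5f, then zero-pad to 4 bytes: K' = a2 5f 00 00.
XOR each byte with 0x5c: a2⊕5c=fe, 5f⊕5c=03, 00⊕5c=5c, 00⊕5c=5c.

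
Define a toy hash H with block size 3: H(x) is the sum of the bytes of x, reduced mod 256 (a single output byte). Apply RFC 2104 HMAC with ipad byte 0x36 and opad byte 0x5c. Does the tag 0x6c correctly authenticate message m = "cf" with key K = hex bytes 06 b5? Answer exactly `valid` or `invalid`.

invalid

Key hex bytes 06 b5 is 2 bytes ≤ B = 3; zero-pad to 3 bytes: K' = 06 b5 00.
K' ⊕ ipad = 30 83 36; K' ⊕ opad = 5a e9 5c.
Inner hash: sum = 48+131+54+99+102 = 434; mod 256 = 178 → b2.
Outer hash (recomputed tag): sum = 90+233+92+178 = 593; mod 256 = 81 → 51.
Recomputed tag = 51; claimed = 6c → mismatch.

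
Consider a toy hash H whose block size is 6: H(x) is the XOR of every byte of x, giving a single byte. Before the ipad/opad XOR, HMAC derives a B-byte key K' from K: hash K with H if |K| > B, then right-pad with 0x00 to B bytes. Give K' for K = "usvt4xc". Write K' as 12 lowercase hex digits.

2b0000000000

|K| = 7 > B = 6, so first hash the key.
H(K): XOR 75⊕73⊕76⊕74⊕34⊕78⊕63 = 2b.
Zero-pad H(K) = 2b to 6 bytes: K' = 2b 00 00 00 00 00.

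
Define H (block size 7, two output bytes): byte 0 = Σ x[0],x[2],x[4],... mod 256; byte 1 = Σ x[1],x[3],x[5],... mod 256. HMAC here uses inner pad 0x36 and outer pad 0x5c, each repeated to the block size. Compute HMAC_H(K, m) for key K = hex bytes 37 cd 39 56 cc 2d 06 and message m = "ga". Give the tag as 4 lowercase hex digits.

Key hex bytes 37 cd 39 56 cc 2d 06 is exactly B = 7 bytes: K' = 37 cd 39 56 cc 2d 06.
K' ⊕ ipad = 01 fb 0f 60 fa 1b 30.  K' ⊕ opad = 6b 91 65 0a 90 71 5a.
Inner input = (K'⊕ipad) ∥ m = 01 fb 0f 60 fa 1b 30 ∥ 67 61.
Inner hash: even-index sum = 411 mod 256 = 155; odd-index sum = 477 mod 256 = 221 → 9b dd.
Outer input = (K'⊕opad) ∥ inner = 6b 91 65 0a 90 71 5a ∥ 9b dd.
Outer hash (tag): even-index sum = 663 mod 256 = 151; odd-index sum = 423 mod 256 = 167 → 97 a7.

97a7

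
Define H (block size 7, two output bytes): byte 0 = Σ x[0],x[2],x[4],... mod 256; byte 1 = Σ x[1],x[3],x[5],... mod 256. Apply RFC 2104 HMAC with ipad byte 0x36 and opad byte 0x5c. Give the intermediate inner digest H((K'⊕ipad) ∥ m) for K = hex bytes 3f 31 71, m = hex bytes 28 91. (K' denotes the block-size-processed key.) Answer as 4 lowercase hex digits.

4d9b

Key hex bytes 3f 31 71 is 3 bytes ≤ B = 7; zero-pad to 7 bytes: K' = 3f 31 71 00 00 00 00.
K' ⊕ ipad = 09 07 47 36 36 36 36.
Inner input = 09 07 47 36 36 36 36 ∥ 28 91.
Inner hash: even-index sum = 333 mod 256 = 77; odd-index sum = 155 mod 256 = 155 → 4d 9b.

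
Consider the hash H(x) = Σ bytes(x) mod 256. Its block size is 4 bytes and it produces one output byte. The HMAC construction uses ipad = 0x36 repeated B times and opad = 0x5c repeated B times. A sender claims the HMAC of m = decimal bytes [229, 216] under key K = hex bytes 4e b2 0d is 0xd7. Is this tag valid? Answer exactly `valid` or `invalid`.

Key hex bytes 4e b2 0d is 3 bytes ≤ B = 4; zero-pad to 4 bytes: K' = 4e b2 0d 00.
K' ⊕ ipad = 78 84 3b 36; K' ⊕ opad = 12 ee 51 5c.
Inner hash: sum = 120+132+59+54+229+216 = 810; mod 256 = 42 → 2a.
Outer hash (recomputed tag): sum = 18+238+81+92+42 = 471; mod 256 = 215 → d7.
Recomputed tag = d7; claimed = d7 → match.

valid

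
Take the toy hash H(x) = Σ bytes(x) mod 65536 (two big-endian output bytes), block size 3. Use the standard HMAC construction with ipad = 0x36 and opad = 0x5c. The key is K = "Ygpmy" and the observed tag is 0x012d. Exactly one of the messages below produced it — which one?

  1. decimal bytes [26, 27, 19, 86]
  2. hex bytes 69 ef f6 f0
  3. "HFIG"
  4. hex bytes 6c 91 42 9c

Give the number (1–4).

1

Key "Ygpmy" = 59 67 70 6d 79 is 5 bytes > B = 3, so hash it first: H(key) = 02 16, then zero-pad to 3 bytes: K' = 02 16 00.
K' ⊕ ipad = 34 20 36; K' ⊕ opad = 5e 4a 5c.
m1: inner = H(34 20 36 1a 1b 13 56) = 01 28; tag = H(5e 4a 5c 01 28) = 012d ← matches
m2: inner = H(34 20 36 69 ef f6 f0) = 03 c8; tag = H(5e 4a 5c 03 c8) = 01cf
m3: inner = H(34 20 36 48 46 49 47) = 01 a8; tag = H(5e 4a 5c 01 a8) = 01ad
m4: inner = H(34 20 36 6c 91 42 9c) = 02 65; tag = H(5e 4a 5c 02 65) = 016b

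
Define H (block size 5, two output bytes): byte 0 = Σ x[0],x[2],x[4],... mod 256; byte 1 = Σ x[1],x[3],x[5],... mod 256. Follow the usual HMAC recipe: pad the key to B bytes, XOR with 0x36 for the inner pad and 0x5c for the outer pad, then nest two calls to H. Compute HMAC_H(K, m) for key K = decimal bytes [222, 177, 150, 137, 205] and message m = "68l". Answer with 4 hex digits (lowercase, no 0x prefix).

c57d

Key decimal bytes [222, 177, 150, 137, 205] = de b1 96 89 cd is exactly B = 5 bytes: K' = de b1 96 89 cd.
K' ⊕ ipad = e8 87 a0 bf fb.  K' ⊕ opad = 82 ed ca d5 91.
Inner input = (K'⊕ipad) ∥ m = e8 87 a0 bf fb ∥ 36 38 6c.
Inner hash: even-index sum = 699 mod 256 = 187; odd-index sum = 488 mod 256 = 232 → bb e8.
Outer input = (K'⊕opad) ∥ inner = 82 ed ca d5 91 ∥ bb e8.
Outer hash (tag): even-index sum = 709 mod 256 = 197; odd-index sum = 637 mod 256 = 125 → c5 7d.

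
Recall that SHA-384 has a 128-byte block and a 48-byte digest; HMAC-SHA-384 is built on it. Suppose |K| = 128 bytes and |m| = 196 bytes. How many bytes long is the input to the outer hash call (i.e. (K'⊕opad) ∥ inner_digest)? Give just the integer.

176

Key is 128 ≤ 128 bytes, zero-padded: |K'| = 128.
Outer input = (K'⊕opad) ∥ H(inner) → 128 + 48 = 176 bytes.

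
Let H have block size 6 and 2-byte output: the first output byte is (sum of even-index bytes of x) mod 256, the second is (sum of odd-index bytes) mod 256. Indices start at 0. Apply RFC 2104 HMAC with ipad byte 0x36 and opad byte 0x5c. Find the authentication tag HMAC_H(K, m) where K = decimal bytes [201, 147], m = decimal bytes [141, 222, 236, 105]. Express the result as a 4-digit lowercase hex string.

31df

Key decimal bytes [201, 147] = c9 93 is 2 bytes ≤ B = 6; zero-pad to 6 bytes: K' = c9 93 00 00 00 00.
K' ⊕ ipad = ff a5 36 36 36 36.  K' ⊕ opad = 95 cf 5c 5c 5c 5c.
Inner input = (K'⊕ipad) ∥ m = ff a5 36 36 36 36 ∥ 8d de ec 69.
Inner hash: even-index sum = 740 mod 256 = 228; odd-index sum = 600 mod 256 = 88 → e4 58.
Outer input = (K'⊕opad) ∥ inner = 95 cf 5c 5c 5c 5c ∥ e4 58.
Outer hash (tag): even-index sum = 561 mod 256 = 49; odd-index sum = 479 mod 256 = 223 → 31 df.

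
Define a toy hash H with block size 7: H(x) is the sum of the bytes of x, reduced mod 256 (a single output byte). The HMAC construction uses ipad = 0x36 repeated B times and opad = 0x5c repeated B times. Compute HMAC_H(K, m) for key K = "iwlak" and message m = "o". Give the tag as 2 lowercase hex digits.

Key "iwlak" = 69 77 6c 61 6b is 5 bytes ≤ B = 7; zero-pad to 7 bytes: K' = 69 77 6c 61 6b 00 00.
K' ⊕ ipad = 5f 41 5a 57 5d 36 36.  K' ⊕ opad = 35 2b 30 3d 37 5c 5c.
Inner input = (K'⊕ipad) ∥ m = 5f 41 5a 57 5d 36 36 ∥ 6f.
Inner hash: sum = 95+65+90+87+93+54+54+111 = 649; mod 256 = 137 → 89.
Outer input = (K'⊕opad) ∥ inner = 35 2b 30 3d 37 5c 5c ∥ 89.
Outer hash (tag): sum = 53+43+48+61+55+92+92+137 = 581; mod 256 = 69 → 45.

45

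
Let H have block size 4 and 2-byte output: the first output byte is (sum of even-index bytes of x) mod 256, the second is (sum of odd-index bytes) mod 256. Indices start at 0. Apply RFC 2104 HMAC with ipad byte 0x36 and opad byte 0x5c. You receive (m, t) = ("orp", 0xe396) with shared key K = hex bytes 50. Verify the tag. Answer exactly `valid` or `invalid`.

valid

Key hex bytes 50 is 1 byte ≤ B = 4; zero-pad to 4 bytes: K' = 50 00 00 00.
K' ⊕ ipad = 66 36 36 36; K' ⊕ opad = 0c 5c 5c 5c.
Inner hash: even-index sum = 379 mod 256 = 123; odd-index sum = 222 mod 256 = 222 → 7b de.
Outer hash (recomputed tag): even-index sum = 227 mod 256 = 227; odd-index sum = 406 mod 256 = 150 → e3 96.
Recomputed tag = e396; claimed = e396 → match.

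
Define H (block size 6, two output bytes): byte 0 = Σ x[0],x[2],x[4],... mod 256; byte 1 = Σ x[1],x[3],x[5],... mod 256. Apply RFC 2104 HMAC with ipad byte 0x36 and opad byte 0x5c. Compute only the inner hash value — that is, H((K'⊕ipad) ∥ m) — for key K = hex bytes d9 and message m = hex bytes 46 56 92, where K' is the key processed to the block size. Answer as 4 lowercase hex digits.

33f8

Key hex bytes d9 is 1 byte ≤ B = 6; zero-pad to 6 bytes: K' = d9 00 00 00 00 00.
K' ⊕ ipad = ef 36 36 36 36 36.
Inner input = ef 36 36 36 36 36 ∥ 46 56 92.
Inner hash: even-index sum = 563 mod 256 = 51; odd-index sum = 248 mod 256 = 248 → 33 f8.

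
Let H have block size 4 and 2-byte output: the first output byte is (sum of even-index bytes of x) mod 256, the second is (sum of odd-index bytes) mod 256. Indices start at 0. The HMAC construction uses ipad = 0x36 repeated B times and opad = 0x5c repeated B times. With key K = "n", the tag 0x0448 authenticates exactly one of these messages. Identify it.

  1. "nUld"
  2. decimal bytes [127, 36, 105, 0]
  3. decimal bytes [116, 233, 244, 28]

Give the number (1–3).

2

Key "n" = 6e is 1 byte ≤ B = 4; zero-pad to 4 bytes: K' = 6e 00 00 00.
K' ⊕ ipad = 58 36 36 36; K' ⊕ opad = 32 5c 5c 5c.
m1: inner = H(58 36 36 36 6e 55 6c 64) = 68 25; tag = H(32 5c 5c 5c 68 25) = f6dd
m2: inner = H(58 36 36 36 7f 24 69 00) = 76 90; tag = H(32 5c 5c 5c 76 90) = 0448 ← matches
m3: inner = H(58 36 36 36 74 e9 f4 1c) = f6 71; tag = H(32 5c 5c 5c f6 71) = 8429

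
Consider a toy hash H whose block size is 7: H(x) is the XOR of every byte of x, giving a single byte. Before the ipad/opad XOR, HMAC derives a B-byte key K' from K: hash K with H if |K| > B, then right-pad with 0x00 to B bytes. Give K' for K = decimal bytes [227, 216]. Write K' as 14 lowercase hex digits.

e3d80000000000

Key decimal bytes [227, 216] = e3 d8 is 2 bytes ≤ B = 7; zero-pad to 7 bytes: K' = e3 d8 00 00 00 00 00.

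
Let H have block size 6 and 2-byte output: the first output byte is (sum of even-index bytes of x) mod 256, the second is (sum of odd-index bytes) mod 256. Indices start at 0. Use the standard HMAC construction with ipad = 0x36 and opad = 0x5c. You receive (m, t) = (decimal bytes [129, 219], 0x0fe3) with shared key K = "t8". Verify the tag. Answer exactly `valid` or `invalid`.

Key "t8" = 74 38 is 2 bytes ≤ B = 6; zero-pad to 6 bytes: K' = 74 38 00 00 00 00.
K' ⊕ ipad = 42 0e 36 36 36 36; K' ⊕ opad = 28 64 5c 5c 5c 5c.
Inner hash: even-index sum = 303 mod 256 = 47; odd-index sum = 341 mod 256 = 85 → 2f 55.
Outer hash (recomputed tag): even-index sum = 271 mod 256 = 15; odd-index sum = 369 mod 256 = 113 → 0f 71.
Recomputed tag = 0f71; claimed = 0fe3 → mismatch.

invalid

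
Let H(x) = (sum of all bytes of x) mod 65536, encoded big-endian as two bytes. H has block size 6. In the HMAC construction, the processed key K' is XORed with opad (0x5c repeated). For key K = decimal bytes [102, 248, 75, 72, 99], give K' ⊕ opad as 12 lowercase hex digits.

Key decimal bytes [102, 248, 75, 72, 99] = 66 f8 4b 48 63 is 5 bytes ≤ B = 6; zero-pad to 6 bytes: K' = 66 f8 4b 48 63 00.
XOR each byte with 0x5c: 66⊕5c=3a, f8⊕5c=a4, 4b⊕5c=17, 48⊕5c=14, 63⊕5c=3f, 00⊕5c=5c.

3aa417143f5c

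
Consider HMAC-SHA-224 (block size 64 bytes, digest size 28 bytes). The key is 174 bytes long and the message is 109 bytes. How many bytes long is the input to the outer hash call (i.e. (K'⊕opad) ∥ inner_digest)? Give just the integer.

92

Key is 174 > 64 bytes, so it is hashed to 28 bytes then zero-padded to 64: |K'| = 64.
Outer input = (K'⊕opad) ∥ H(inner) → 64 + 28 = 92 bytes.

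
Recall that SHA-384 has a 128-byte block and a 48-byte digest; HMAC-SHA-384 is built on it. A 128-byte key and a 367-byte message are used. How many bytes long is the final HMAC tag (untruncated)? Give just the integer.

48

The tag is one SHA-384 digest: 48 bytes.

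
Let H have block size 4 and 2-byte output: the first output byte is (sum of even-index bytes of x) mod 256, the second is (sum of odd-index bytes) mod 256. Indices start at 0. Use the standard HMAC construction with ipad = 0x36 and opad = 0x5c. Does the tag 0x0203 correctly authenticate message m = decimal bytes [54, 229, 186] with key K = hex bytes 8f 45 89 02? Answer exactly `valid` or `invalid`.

Key hex bytes 8f 45 89 02 is exactly B = 4 bytes: K' = 8f 45 89 02.
K' ⊕ ipad = b9 73 bf 34; K' ⊕ opad = d3 19 d5 5e.
Inner hash: even-index sum = 616 mod 256 = 104; odd-index sum = 396 mod 256 = 140 → 68 8c.
Outer hash (recomputed tag): even-index sum = 528 mod 256 = 16; odd-index sum = 259 mod 256 = 3 → 10 03.
Recomputed tag = 1003; claimed = 0203 → mismatch.

invalid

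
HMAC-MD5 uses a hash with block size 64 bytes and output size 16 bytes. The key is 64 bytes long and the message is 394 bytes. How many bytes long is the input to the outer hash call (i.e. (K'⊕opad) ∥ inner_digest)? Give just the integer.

80

Key is 64 ≤ 64 bytes, zero-padded: |K'| = 64.
Outer input = (K'⊕opad) ∥ H(inner) → 64 + 16 = 80 bytes.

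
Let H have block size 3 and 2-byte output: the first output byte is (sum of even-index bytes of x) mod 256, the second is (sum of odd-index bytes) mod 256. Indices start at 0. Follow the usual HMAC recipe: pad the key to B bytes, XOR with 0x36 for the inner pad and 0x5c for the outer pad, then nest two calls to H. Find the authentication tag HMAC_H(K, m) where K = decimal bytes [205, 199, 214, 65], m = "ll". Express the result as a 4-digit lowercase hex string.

058b

Key decimal bytes [205, 199, 214, 65] = cd c7 d6 41 is 4 bytes > B = 3, so hash it first: H(key) = a3 08, then zero-pad to 3 bytes: K' = a3 08 00.
K' ⊕ ipad = 95 3e 36.  K' ⊕ opad = ff 54 5c.
Inner input = (K'⊕ipad) ∥ m = 95 3e 36 ∥ 6c 6c.
Inner hash: even-index sum = 311 mod 256 = 55; odd-index sum = 170 mod 256 = 170 → 37 aa.
Outer input = (K'⊕opad) ∥ inner = ff 54 5c ∥ 37 aa.
Outer hash (tag): even-index sum = 517 mod 256 = 5; odd-index sum = 139 mod 256 = 139 → 05 8b.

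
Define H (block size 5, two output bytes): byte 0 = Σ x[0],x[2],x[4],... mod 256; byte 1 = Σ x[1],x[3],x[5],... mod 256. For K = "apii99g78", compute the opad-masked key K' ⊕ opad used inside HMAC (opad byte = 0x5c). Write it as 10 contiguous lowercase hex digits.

Key "apii99g78" = 61 70 69 69 39 39 67 37 38 is 9 bytes > B = 5, so hash it first: H(key) = a2 49, then zero-pad to 5 bytes: K' = a2 49 00 00 00.
XOR each byte with 0x5c: a2⊕5c=fe, 49⊕5c=15, 00⊕5c=5c, 00⊕5c=5c, 00⊕5c=5c.

fe155c5c5c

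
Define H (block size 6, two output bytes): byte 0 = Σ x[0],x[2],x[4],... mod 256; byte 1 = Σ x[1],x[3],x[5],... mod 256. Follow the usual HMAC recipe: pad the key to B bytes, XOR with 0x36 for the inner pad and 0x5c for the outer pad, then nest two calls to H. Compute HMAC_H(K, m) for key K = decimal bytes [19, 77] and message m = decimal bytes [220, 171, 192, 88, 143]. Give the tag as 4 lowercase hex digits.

c3b3

Key decimal bytes [19, 77] = 13 4d is 2 bytes ≤ B = 6; zero-pad to 6 bytes: K' = 13 4d 00 00 00 00.
K' ⊕ ipad = 25 7b 36 36 36 36.  K' ⊕ opad = 4f 11 5c 5c 5c 5c.
Inner input = (K'⊕ipad) ∥ m = 25 7b 36 36 36 36 ∥ dc ab c0 58 8f.
Inner hash: even-index sum = 700 mod 256 = 188; odd-index sum = 490 mod 256 = 234 → bc ea.
Outer input = (K'⊕opad) ∥ inner = 4f 11 5c 5c 5c 5c ∥ bc ea.
Outer hash (tag): even-index sum = 451 mod 256 = 195; odd-index sum = 435 mod 256 = 179 → c3 b3.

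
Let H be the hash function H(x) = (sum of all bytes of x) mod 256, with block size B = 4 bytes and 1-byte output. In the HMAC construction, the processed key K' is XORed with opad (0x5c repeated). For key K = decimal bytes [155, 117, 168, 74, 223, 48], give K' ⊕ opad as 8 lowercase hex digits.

Key decimal bytes [155, 117, 168, 74, 223, 48] = 9b 75 a8 4a df 30 is 6 bytes > B = 4, so hash it first: H(key) = 11, then zero-pad to 4 bytes: K' = 11 00 00 00.
XOR each byte with 0x5c: 11⊕5c=4d, 00⊕5c=5c, 00⊕5c=5c, 00⊕5c=5c.

4d5c5c5c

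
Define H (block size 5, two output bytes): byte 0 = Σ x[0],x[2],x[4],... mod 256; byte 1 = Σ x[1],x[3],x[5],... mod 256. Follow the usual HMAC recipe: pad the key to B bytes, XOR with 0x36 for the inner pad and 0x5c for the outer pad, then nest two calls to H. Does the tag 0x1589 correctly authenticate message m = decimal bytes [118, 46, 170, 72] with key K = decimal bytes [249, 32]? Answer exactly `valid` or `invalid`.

invalid

Key decimal bytes [249, 32] = f9 20 is 2 bytes ≤ B = 5; zero-pad to 5 bytes: K' = f9 20 00 00 00.
K' ⊕ ipad = cf 16 36 36 36; K' ⊕ opad = a5 7c 5c 5c 5c.
Inner hash: even-index sum = 433 mod 256 = 177; odd-index sum = 364 mod 256 = 108 → b1 6c.
Outer hash (recomputed tag): even-index sum = 457 mod 256 = 201; odd-index sum = 393 mod 256 = 137 → c9 89.
Recomputed tag = c989; claimed = 1589 → mismatch.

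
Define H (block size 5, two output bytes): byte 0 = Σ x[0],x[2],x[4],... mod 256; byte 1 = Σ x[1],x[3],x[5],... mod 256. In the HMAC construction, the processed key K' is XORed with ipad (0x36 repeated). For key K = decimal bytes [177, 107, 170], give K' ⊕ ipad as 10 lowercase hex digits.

Key decimal bytes [177, 107, 170] = b1 6b aa is 3 bytes ≤ B = 5; zero-pad to 5 bytes: K' = b1 6b aa 00 00.
XOR each byte with 0x36: b1⊕36=87, 6b⊕36=5d, aa⊕36=9c, 00⊕36=36, 00⊕36=36.

875d9c3636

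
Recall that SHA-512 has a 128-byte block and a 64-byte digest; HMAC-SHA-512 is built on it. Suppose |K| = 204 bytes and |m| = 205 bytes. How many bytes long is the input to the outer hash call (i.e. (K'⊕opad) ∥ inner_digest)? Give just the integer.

192

Key is 204 > 128 bytes, so it is hashed to 64 bytes then zero-padded to 128: |K'| = 128.
Outer input = (K'⊕opad) ∥ H(inner) → 128 + 64 = 192 bytes.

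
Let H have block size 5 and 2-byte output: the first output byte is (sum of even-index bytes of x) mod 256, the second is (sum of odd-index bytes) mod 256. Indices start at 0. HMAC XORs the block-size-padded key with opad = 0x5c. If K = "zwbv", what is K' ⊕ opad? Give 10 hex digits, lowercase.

262b3e2a5c

Key "zwbv" = 7a 77 62 76 is 4 bytes ≤ B = 5; zero-pad to 5 bytes: K' = 7a 77 62 76 00.
XOR each byte with 0x5c: 7a⊕5c=26, 77⊕5c=2b, 62⊕5c=3e, 76⊕5c=2a, 00⊕5c=5c.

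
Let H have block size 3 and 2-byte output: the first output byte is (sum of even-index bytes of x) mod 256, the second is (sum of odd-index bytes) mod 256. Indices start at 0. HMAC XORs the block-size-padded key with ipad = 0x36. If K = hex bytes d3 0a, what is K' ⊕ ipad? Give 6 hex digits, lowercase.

Key hex bytes d3 0a is 2 bytes ≤ B = 3; zero-pad to 3 bytes: K' = d3 0a 00.
XOR each byte with 0x36: d3⊕36=e5, 0a⊕36=3c, 00⊕36=36.

e53c36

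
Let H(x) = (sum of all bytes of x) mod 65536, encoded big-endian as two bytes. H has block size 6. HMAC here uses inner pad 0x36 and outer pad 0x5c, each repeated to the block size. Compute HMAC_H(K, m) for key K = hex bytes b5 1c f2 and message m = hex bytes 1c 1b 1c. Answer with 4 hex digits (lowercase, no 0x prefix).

0353

Key hex bytes b5 1c f2 is 3 bytes ≤ B = 6; zero-pad to 6 bytes: K' = b5 1c f2 00 00 00.
K' ⊕ ipad = 83 2a c4 36 36 36.  K' ⊕ opad = e9 40 ae 5c 5c 5c.
Inner input = (K'⊕ipad) ∥ m = 83 2a c4 36 36 36 ∥ 1c 1b 1c.
Inner hash: sum = 131+42+196+54+54+54+28+27+28 = 614 → 02 66.
Outer input = (K'⊕opad) ∥ inner = e9 40 ae 5c 5c 5c ∥ 02 66.
Outer hash (tag): sum = 233+64+174+92+92+92+2+102 = 851 → 03 53.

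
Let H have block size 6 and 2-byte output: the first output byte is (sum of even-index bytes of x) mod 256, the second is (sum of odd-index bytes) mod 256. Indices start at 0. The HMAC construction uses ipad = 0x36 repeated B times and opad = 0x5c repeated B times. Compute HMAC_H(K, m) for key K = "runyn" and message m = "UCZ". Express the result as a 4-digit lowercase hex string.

35b5

Key "runyn" = 72 75 6e 79 6e is 5 bytes ≤ B = 6; zero-pad to 6 bytes: K' = 72 75 6e 79 6e 00.
K' ⊕ ipad = 44 43 58 4f 58 36.  K' ⊕ opad = 2e 29 32 25 32 5c.
Inner input = (K'⊕ipad) ∥ m = 44 43 58 4f 58 36 ∥ 55 43 5a.
Inner hash: even-index sum = 419 mod 256 = 163; odd-index sum = 267 mod 256 = 11 → a3 0b.
Outer input = (K'⊕opad) ∥ inner = 2e 29 32 25 32 5c ∥ a3 0b.
Outer hash (tag): even-index sum = 309 mod 256 = 53; odd-index sum = 181 mod 256 = 181 → 35 b5.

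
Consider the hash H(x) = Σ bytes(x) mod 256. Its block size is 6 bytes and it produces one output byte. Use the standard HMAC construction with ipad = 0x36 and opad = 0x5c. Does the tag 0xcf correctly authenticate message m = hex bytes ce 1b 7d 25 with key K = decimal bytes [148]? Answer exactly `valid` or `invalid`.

valid

Key decimal bytes [148] = 94 is 1 byte ≤ B = 6; zero-pad to 6 bytes: K' = 94 00 00 00 00 00.
K' ⊕ ipad = a2 36 36 36 36 36; K' ⊕ opad = c8 5c 5c 5c 5c 5c.
Inner hash: sum = 162+54+54+54+54+54+206+27+125+37 = 827; mod 256 = 59 → 3b.
Outer hash (recomputed tag): sum = 200+92+92+92+92+92+59 = 719; mod 256 = 207 → cf.
Recomputed tag = cf; claimed = cf → match.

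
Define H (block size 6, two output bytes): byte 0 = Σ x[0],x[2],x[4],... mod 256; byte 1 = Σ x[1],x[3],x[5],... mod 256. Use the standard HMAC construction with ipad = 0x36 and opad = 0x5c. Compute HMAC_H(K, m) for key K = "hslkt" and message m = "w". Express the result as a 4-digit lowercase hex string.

Key "hslkt" = 68 73 6c 6b 74 is 5 bytes ≤ B = 6; zero-pad to 6 bytes: K' = 68 73 6c 6b 74 00.
K' ⊕ ipad = 5e 45 5a 5d 42 36.  K' ⊕ opad = 34 2f 30 37 28 5c.
Inner input = (K'⊕ipad) ∥ m = 5e 45 5a 5d 42 36 ∥ 77.
Inner hash: even-index sum = 369 mod 256 = 113; odd-index sum = 216 mod 256 = 216 → 71 d8.
Outer input = (K'⊕opad) ∥ inner = 34 2f 30 37 28 5c ∥ 71 d8.
Outer hash (tag): even-index sum = 253 mod 256 = 253; odd-index sum = 410 mod 256 = 154 → fd 9a.

fd9a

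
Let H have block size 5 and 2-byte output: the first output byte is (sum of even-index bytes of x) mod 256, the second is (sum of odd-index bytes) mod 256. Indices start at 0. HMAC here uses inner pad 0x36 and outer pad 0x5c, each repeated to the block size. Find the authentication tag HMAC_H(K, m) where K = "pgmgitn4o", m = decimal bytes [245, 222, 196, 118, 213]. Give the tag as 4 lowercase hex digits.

3b5b

Key "pgmgitn4o" = 70 67 6d 67 69 74 6e 34 6f is 9 bytes > B = 5, so hash it first: H(key) = 23 76, then zero-pad to 5 bytes: K' = 23 76 00 00 00.
K' ⊕ ipad = 15 40 36 36 36.  K' ⊕ opad = 7f 2a 5c 5c 5c.
Inner input = (K'⊕ipad) ∥ m = 15 40 36 36 36 ∥ f5 de c4 76 d5.
Inner hash: even-index sum = 469 mod 256 = 213; odd-index sum = 772 mod 256 = 4 → d5 04.
Outer input = (K'⊕opad) ∥ inner = 7f 2a 5c 5c 5c ∥ d5 04.
Outer hash (tag): even-index sum = 315 mod 256 = 59; odd-index sum = 347 mod 256 = 91 → 3b 5b.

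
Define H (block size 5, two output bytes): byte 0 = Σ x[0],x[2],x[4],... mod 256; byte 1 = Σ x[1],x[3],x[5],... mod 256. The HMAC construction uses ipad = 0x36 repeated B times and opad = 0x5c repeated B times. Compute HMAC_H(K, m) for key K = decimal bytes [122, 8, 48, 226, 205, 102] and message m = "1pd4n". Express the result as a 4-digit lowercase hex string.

Key decimal bytes [122, 8, 48, 226, 205, 102] = 7a 08 30 e2 cd 66 is 6 bytes > B = 5, so hash it first: H(key) = 77 50, then zero-pad to 5 bytes: K' = 77 50 00 00 00.
K' ⊕ ipad = 41 66 36 36 36.  K' ⊕ opad = 2b 0c 5c 5c 5c.
Inner input = (K'⊕ipad) ∥ m = 41 66 36 36 36 ∥ 31 70 64 34 6e.
Inner hash: even-index sum = 337 mod 256 = 81; odd-index sum = 415 mod 256 = 159 → 51 9f.
Outer input = (K'⊕opad) ∥ inner = 2b 0c 5c 5c 5c ∥ 51 9f.
Outer hash (tag): even-index sum = 386 mod 256 = 130; odd-index sum = 185 mod 256 = 185 → 82 b9.

82b9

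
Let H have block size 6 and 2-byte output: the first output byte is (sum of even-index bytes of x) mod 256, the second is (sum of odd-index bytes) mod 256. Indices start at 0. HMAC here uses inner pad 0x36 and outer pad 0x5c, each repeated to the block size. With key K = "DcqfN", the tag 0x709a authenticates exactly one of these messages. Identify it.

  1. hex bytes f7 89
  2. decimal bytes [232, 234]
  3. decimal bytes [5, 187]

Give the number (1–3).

2

Key "DcqfN" = 44 63 71 66 4e is 5 bytes ≤ B = 6; zero-pad to 6 bytes: K' = 44 63 71 66 4e 00.
K' ⊕ ipad = 72 55 47 50 78 36; K' ⊕ opad = 18 3f 2d 3a 12 5c.
m1: inner = H(72 55 47 50 78 36 f7 89) = 28 64; tag = H(18 3f 2d 3a 12 5c 28 64) = 7f39
m2: inner = H(72 55 47 50 78 36 e8 ea) = 19 c5; tag = H(18 3f 2d 3a 12 5c 19 c5) = 709a ← matches
m3: inner = H(72 55 47 50 78 36 05 bb) = 36 96; tag = H(18 3f 2d 3a 12 5c 36 96) = 8d6b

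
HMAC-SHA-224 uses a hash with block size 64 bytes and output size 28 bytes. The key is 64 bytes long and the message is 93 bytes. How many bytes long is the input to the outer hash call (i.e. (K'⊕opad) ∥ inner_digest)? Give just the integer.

92

Key is 64 ≤ 64 bytes, zero-padded: |K'| = 64.
Outer input = (K'⊕opad) ∥ H(inner) → 64 + 28 = 92 bytes.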